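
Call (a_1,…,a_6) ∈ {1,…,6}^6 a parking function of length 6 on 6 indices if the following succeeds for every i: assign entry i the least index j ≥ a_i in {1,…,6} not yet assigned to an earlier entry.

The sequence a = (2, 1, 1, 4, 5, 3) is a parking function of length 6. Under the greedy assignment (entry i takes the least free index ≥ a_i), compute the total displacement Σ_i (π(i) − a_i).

5

Σπ = 6·7/2 = 21 (π permutes [6]); Σa = 2+1+1+4+5+3 = 16; disp = 21−16 = 5.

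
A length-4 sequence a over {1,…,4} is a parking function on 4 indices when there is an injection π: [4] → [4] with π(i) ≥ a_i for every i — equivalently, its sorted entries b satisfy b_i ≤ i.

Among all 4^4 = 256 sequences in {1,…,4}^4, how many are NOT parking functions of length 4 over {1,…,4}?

131

|PF(4,4)| = (4−4+1)·(4+1)^(4−1) = 1 · 125 = 125
Check (4,4,4,3) → sorted (3,4,4,4): b_1=3>1, not a PF.
Total 256; non-PF = 256−125 = 131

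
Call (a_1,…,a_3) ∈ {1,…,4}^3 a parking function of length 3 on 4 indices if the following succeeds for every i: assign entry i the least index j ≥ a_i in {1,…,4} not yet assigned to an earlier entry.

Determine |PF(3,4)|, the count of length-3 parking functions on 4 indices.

50

|PF| = (5−3)·5^(3−1) = 2×25 = 50 (Pollak)
Check (4,1,1) → sorted (1,1,4): b_i ≤ 1+i ∀i, a PF.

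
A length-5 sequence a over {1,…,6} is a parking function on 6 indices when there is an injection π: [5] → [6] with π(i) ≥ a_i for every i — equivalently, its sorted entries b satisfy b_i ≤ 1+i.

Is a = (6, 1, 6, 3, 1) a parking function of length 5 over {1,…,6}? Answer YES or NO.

Sorted: b = (1, 1, 3, 6, 6).
  b_1=1 ≤ 2
  b_2=1 ≤ 3
  b_3=3 ≤ 4
  b_4=6 > 5
  fails at i=4 ⇒ NO

NO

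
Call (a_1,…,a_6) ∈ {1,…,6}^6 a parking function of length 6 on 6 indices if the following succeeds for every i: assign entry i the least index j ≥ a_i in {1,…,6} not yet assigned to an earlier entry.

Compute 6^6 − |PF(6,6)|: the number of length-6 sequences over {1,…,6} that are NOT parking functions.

29849

Count = (6+1−6)·(6+1)^{6−1} = 1·16807 = 16807 [KW]
Check (3,6,6,4,6,3) → sorted (3,3,4,6,6,6): b_1=3>1, not a PF.
6^6 − 16807 = 46656 − 16807 = 29849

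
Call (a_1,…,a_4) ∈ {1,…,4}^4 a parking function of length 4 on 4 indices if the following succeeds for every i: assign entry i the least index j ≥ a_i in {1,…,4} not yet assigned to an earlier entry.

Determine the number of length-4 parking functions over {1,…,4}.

|PF(4,4)| = (5−4)·5^(4−1) = 1 · 125 = 125 (Konheim–Weiss)
E.g. (2,1,1,1) → sorted (1,1,1,2): b_i ≤ i ∀i, a PF.

125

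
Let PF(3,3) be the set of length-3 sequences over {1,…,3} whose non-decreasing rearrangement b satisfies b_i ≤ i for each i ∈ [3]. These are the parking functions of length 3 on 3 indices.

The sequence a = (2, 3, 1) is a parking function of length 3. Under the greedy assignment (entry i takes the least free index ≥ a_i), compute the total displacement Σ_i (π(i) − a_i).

Σπ = 3·4/2 = 6 (π permutes [3]); Σa = 2+3+1 = 6; disp = 6−6 = 0.

0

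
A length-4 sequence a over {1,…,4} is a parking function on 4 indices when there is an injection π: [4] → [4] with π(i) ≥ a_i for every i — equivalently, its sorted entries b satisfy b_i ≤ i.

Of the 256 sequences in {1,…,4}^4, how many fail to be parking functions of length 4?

|PF| = (5−4)·5^(4−1) = 1×125 = 125
One tuple (4,4,4,3) → sorted (3,4,4,4): b_1=3>1, not a PF.
So 256 − 125 = 131 fail.

131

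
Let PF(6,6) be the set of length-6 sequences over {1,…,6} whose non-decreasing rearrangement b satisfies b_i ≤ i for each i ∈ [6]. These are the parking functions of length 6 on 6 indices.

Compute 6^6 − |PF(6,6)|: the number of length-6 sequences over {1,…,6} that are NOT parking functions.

29849

Count = (6+1−6)·(6+1)^{6−1} = 1×16807 = 16807 (Konheim–Weiss)
One tuple (3,3,3,3,5,6) → sorted (3,3,3,3,5,6): b_1=3>1, not a PF.
So 46656 − 16807 = 29849 fail.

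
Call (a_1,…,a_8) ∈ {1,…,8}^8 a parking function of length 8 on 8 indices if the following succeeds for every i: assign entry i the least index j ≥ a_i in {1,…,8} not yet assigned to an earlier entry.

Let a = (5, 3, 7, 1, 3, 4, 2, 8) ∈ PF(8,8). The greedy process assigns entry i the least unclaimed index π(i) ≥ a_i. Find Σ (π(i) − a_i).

3

Σπ = 8·9/2 = 36 (π permutes [8]); Σa = 5+3+7+1+3+4+2+8 = 33; disp = 36−33 = 3.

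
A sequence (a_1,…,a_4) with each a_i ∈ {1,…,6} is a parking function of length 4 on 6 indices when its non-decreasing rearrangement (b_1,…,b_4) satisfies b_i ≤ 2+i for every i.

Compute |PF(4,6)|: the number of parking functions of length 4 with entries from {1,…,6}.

Count = 3·7^3 = 3×343 = 1029 [KW]
Check (1,6,4,1) → sorted (1,1,4,6): b_i ≤ 2+i ∀i, a PF.

1029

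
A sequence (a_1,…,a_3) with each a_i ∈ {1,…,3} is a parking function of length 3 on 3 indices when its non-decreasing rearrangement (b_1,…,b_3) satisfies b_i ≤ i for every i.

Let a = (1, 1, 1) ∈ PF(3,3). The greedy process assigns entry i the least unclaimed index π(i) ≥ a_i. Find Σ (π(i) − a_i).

Σπ(i) = 1+…+3 = 6; Σa = 1+1+1 = 3; disp = 6−3 = 3.

3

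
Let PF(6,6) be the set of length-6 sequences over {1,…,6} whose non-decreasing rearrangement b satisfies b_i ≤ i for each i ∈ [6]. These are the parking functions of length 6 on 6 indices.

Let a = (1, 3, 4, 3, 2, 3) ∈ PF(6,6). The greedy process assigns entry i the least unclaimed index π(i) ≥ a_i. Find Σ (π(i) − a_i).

5

Σπ(i) = 1+…+6 = 21; Σa = 1+3+4+3+2+3 = 16; disp = 21−16 = 5.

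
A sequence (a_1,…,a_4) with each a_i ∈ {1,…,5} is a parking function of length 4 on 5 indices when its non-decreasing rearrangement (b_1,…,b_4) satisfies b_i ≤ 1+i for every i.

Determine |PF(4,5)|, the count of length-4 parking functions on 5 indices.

|PF(4,5)| = (5−4+1)·(5+1)^(4−1) = 2·216 = 432
Check (1,1,4,4) → sorted (1,1,4,4): b_i ≤ 1+i ∀i, a PF.

432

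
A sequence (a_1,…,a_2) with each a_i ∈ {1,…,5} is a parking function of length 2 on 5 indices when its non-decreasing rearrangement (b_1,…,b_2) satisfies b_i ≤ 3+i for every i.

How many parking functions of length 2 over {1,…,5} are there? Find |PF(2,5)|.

24

|PF| = 4·6^1 = 4 · 6 = 24
One tuple (2,1) → sorted (1,2): b_i ≤ 3+i ∀i, a PF.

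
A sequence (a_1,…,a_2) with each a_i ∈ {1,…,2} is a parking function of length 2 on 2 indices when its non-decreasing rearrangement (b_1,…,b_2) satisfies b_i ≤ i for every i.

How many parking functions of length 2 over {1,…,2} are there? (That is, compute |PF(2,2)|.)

#PF = (3−2)·3^(2−1) = 1·3 = 3 (Pollak)
E.g. (2,1) → sorted (1,2): b_i ≤ i ∀i, a PF.

3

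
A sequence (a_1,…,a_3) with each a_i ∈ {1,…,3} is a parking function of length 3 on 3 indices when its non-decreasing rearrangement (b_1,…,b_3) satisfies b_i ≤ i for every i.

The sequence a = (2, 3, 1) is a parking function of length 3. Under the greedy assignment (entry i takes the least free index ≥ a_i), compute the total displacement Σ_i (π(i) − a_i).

0

Σπ = 6 ({1..3} each once); Σa = 2+3+1 = 6; disp = 6−6 = 0.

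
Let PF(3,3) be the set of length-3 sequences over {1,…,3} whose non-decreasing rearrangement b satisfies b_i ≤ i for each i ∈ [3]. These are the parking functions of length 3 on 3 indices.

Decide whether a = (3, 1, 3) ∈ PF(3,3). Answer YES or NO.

NO

Rearranged: b = (1, 3, 3).
  b_1=1 ≤ 1
  b_2=3 > 2
  fails at i=2 ⇒ NO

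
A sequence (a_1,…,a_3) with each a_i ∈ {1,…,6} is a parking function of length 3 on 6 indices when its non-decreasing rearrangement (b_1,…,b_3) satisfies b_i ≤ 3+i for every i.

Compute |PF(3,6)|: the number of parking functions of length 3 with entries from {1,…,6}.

|PF| = (6+1−3)·(6+1)^{3−1} = 4×49 = 196 (Pollak)
E.g. (3,2,6) → sorted (2,3,6): b_i ≤ 3+i ∀i, a PF.

196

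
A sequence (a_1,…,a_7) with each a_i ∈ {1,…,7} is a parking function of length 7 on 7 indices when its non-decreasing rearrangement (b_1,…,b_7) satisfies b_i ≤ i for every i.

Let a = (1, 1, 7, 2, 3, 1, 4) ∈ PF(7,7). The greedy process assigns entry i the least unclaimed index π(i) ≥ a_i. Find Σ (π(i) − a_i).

Σπ = 28 ({1..7} each once); Σa = 1+1+7+2+3+1+4 = 19; disp = 28−19 = 9.

9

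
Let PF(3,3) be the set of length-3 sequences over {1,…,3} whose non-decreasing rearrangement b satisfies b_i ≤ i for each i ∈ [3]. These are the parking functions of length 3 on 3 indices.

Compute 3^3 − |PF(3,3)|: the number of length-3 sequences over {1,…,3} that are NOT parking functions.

11

Count = (3+1−3)·(3+1)^{3−1} = 1×16 = 16 [KW]
Check (3,3,3) → sorted (3,3,3): b_1=3>1, not a PF.
3^3 − 16 = 27 − 16 = 11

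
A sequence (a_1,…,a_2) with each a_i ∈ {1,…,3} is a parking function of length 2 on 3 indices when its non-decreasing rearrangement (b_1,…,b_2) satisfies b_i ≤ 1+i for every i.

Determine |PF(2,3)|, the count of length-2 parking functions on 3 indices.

#PF = 2·4^1 = 2×4 = 8
Check (2,2) → sorted (2,2): b_i ≤ 1+i ∀i, a PF.

8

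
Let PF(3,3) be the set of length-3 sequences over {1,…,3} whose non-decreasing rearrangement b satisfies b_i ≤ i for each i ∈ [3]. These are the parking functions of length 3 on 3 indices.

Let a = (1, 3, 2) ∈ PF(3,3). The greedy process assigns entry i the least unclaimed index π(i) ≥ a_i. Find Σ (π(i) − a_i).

0

Σπ(i) = 1+…+3 = 6; Σa = 1+3+2 = 6; disp = 6−6 = 0.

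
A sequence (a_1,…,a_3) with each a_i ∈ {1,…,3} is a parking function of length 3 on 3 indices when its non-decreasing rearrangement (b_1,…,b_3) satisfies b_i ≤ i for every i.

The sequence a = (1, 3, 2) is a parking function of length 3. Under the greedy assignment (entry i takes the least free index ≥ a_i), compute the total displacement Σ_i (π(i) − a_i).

0

Σπ = 3·4/2 = 6 (π permutes [3]); Σa = 1+3+2 = 6; disp = 6−6 = 0.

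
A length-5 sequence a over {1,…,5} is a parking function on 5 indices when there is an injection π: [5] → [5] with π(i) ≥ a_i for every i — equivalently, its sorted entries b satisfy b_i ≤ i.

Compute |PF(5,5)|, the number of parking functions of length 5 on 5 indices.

|PF| = (5+1−5)·(5+1)^{5−1} = 1·1296 = 1296 [KW]
Check (1,4,4,1,2) → sorted (1,1,2,4,4): b_i ≤ i ∀i, a PF.

1296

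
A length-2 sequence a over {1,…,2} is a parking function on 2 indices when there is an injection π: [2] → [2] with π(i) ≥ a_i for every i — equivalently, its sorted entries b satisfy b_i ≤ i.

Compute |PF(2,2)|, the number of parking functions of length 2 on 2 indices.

|PF(2,2)| = (2−2+1)·(2+1)^(2−1) = 1×3 = 3 (Konheim–Weiss)
E.g. (1,2) → sorted (1,2): b_i ≤ i ∀i, a PF.

3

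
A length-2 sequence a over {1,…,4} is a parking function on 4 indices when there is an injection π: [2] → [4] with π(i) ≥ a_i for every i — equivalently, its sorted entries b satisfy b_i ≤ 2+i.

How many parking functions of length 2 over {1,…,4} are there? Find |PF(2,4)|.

15

|PF(2,4)| = 3·5^1 = 3×5 = 15 (Pollak)
Check (4,1) → sorted (1,4): b_i ≤ 2+i ∀i, a PF.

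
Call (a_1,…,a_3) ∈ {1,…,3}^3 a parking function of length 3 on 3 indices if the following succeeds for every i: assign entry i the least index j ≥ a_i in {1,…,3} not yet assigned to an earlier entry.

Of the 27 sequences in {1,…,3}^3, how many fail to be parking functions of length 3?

Count = (4−3)·4^(3−1) = 1×16 = 16
E.g. (3,3,3) → sorted (3,3,3): b_1=3>1, not a PF.
3^3 − 16 = 27 − 16 = 11

11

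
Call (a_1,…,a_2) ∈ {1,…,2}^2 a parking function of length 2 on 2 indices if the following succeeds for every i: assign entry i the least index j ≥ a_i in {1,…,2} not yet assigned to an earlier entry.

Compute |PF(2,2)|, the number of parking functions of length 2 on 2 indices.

3

|PF| = (2+1−2)·(2+1)^{2−1} = 1 · 3 = 3
E.g. (1,1) → sorted (1,1): b_i ≤ i ∀i, a PF.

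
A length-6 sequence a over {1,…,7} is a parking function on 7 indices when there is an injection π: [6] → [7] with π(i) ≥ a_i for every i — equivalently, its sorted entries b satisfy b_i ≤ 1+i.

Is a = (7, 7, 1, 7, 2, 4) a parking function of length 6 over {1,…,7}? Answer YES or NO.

NO

Order a: b = (1, 2, 4, 7, 7, 7).
  b_1=1 ≤ 2
  b_2=2 ≤ 3
  b_3=4 ≤ 4
  b_4=7 > 5
  fails at i=4 ⇒ NO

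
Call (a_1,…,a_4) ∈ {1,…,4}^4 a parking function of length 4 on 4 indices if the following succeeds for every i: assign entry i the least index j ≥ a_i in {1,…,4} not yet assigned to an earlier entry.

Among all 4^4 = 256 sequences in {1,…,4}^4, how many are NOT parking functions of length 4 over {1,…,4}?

131

Count = (4−4+1)·(4+1)^(4−1) = 1·125 = 125 [KW]
Check (4,4,4,4) → sorted (4,4,4,4): b_1=4>1, not a PF.
4^4 − 125 = 256 − 125 = 131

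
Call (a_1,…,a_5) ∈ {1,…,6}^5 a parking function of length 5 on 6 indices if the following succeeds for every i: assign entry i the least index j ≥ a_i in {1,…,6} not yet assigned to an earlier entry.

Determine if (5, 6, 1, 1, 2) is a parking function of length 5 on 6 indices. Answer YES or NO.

YES

Sorted: b = (1, 1, 2, 5, 6).
  b_1=1 ≤ 2
  b_2=1 ≤ 3
  b_3=2 ≤ 4
  b_4=5 ≤ 5
  b_5=6 ≤ 6
All bounds hold ⇒ YES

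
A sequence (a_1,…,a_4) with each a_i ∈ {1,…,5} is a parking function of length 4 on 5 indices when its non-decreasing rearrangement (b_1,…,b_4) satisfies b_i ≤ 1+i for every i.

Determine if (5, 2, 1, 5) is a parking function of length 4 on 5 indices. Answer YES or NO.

NO

Rearranged: b = (1, 2, 5, 5).
  b_1=1 ≤ 2
  b_2=2 ≤ 3
  b_3=5 > 4
  fails at i=3 ⇒ NO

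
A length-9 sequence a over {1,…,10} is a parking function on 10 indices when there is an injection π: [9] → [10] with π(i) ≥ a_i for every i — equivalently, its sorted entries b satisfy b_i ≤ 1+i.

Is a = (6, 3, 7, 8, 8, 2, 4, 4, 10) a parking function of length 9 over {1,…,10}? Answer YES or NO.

Order a: b = (2, 3, 4, 4, 6, 7, 8, 8, 10).
  b_1=2 ≤ 2
  b_2=3 ≤ 3
  b_3=4 ≤ 4
  b_4=4 ≤ 5
  b_5=6 ≤ 6
  b_6=7 ≤ 7
  b_7=8 ≤ 8
  b_8=8 ≤ 9
  b_9=10 ≤ 10
All bounds hold ⇒ YES

YES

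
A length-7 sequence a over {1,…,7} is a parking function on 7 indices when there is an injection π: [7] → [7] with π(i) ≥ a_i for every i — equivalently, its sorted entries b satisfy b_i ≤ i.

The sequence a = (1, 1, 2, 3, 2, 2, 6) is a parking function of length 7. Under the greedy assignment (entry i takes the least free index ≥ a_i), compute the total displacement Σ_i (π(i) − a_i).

Σπ(i) = 1+…+7 = 28; Σa = 1+1+2+3+2+2+6 = 17; disp = 28−17 = 11.

11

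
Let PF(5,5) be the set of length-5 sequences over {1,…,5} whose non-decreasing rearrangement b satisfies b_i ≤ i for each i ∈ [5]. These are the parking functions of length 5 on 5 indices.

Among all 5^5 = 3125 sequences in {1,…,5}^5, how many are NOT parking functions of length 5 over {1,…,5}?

1829

|PF| = 1·6^4 = 1×1296 = 1296 (Konheim–Weiss)
Check (3,5,3,5,3) → sorted (3,3,3,5,5): b_1=3>1, not a PF.
So 3125 − 1296 = 1829 fail.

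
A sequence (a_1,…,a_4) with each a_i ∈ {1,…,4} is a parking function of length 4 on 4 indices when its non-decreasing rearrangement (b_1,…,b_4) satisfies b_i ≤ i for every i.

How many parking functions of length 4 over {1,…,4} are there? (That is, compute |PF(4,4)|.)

#PF = 1·5^3 = 1×125 = 125
One tuple (1,2,2,1) → sorted (1,1,2,2): b_i ≤ i ∀i, a PF.

125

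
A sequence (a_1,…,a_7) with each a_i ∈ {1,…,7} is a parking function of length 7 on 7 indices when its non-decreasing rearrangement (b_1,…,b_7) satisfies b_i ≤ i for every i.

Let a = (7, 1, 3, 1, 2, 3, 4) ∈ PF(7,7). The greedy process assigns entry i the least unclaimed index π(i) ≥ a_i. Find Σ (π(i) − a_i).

Σπ = 28 ({1..7} each once); Σa = 7+1+3+1+2+3+4 = 21; disp = 28−21 = 7.

7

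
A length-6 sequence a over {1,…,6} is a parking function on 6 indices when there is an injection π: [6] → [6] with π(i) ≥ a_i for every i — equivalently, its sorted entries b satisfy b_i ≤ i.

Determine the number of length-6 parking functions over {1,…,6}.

16807

|PF| = 1·7^5 = 1·16807 = 16807 [KW]
Check (4,4,2,1,2,6) → sorted (1,2,2,4,4,6): b_i ≤ i ∀i, a PF.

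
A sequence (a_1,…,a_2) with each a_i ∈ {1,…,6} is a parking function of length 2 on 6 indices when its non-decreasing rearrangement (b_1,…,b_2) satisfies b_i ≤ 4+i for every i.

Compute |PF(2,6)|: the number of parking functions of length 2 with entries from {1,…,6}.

#PF = (6+1−2)·(6+1)^{2−1} = 5·7 = 35 (Pollak)
Example (2,3) → sorted (2,3): b_i ≤ 4+i ∀i, a PF.

35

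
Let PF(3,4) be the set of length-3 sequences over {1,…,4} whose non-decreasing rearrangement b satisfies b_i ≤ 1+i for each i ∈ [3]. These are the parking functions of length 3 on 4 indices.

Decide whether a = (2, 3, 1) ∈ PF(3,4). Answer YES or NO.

YES

Order a: b = (1, 2, 3).
  b_1=1 ≤ 2
  b_2=2 ≤ 3
  b_3=3 ≤ 4
All bounds hold ⇒ YES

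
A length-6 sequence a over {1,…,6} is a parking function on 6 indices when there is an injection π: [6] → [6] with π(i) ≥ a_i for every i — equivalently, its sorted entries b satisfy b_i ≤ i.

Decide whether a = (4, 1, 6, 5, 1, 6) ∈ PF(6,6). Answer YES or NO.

Sorted: b = (1, 1, 4, 5, 6, 6).
  b_1=1 ≤ 1
  b_2=1 ≤ 2
  b_3=4 > 3
  fails at i=3 ⇒ NO

NO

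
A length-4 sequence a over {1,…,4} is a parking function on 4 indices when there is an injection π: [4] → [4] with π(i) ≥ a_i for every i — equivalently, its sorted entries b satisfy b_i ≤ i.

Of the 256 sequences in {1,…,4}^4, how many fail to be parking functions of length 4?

|PF(4,4)| = (4−4+1)·(4+1)^(4−1) = 1 · 125 = 125 (Konheim–Weiss)
One tuple (3,3,3,4) → sorted (3,3,3,4): b_1=3>1, not a PF.
So 256 − 125 = 131 fail.

131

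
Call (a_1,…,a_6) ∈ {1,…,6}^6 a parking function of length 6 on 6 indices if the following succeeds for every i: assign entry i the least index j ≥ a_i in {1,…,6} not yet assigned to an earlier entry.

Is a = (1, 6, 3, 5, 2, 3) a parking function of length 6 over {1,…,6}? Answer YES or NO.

YES

Rearranged: b = (1, 2, 3, 3, 5, 6).
  b_1=1 ≤ 1
  b_2=2 ≤ 2
  b_3=3 ≤ 3
  b_4=3 ≤ 4
  b_5=5 ≤ 5
  b_6=6 ≤ 6
All bounds hold ⇒ YES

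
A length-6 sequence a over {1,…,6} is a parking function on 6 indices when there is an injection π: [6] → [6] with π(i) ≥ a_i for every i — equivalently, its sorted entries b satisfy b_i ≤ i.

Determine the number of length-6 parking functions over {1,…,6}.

16807

|PF| = (7−6)·7^(6−1) = 1 · 16807 = 16807 (Pollak)
Example (1,3,6,3,3,1) → sorted (1,1,3,3,3,6): b_i ≤ i ∀i, a PF.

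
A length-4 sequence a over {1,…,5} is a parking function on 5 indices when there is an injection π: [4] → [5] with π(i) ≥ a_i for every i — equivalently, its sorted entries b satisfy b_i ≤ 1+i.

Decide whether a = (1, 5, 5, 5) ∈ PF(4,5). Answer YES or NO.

NO

Order a: b = (1, 5, 5, 5).
  b_1=1 ≤ 2
  b_2=5 > 3
  fails at i=2 ⇒ NO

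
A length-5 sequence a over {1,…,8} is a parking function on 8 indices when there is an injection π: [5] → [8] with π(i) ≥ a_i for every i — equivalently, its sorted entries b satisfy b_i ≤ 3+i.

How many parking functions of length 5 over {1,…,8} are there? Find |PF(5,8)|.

#PF = (8−5+1)·(8+1)^(5−1) = 4·6561 = 26244 [KW]
One tuple (7,5,4,5,5) → sorted (4,5,5,5,7): b_i ≤ 3+i ∀i, a PF.

26244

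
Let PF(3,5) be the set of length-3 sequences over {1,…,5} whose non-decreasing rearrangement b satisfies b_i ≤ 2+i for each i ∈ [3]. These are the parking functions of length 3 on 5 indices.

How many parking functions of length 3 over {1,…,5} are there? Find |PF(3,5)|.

Count = (6−3)·6^(3−1) = 3·36 = 108 (Pollak)
Check (2,1,4) → sorted (1,2,4): b_i ≤ 2+i ∀i, a PF.

108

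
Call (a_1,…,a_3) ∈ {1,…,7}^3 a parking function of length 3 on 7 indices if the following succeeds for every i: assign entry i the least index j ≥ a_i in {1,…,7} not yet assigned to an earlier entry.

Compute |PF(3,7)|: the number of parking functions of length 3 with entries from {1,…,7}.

#PF = (7+1−3)·(7+1)^{3−1} = 5 · 64 = 320 (Konheim–Weiss)
Example (4,2,6) → sorted (2,4,6): b_i ≤ 4+i ∀i, a PF.

320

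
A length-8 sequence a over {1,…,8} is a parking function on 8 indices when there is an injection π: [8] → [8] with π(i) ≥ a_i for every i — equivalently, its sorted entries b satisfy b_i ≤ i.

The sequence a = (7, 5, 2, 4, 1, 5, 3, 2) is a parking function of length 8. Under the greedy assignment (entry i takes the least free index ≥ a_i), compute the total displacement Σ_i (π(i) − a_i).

7

Σπ = 36 ({1..8} each once); Σa = 7+5+2+4+1+5+3+2 = 29; disp = 36−29 = 7.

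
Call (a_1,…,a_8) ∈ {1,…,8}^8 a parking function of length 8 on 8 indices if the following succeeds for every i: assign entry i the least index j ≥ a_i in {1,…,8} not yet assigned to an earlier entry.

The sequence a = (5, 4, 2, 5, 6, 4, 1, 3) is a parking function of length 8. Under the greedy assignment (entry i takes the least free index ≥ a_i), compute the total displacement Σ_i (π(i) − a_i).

Σπ(i) = 1+…+8 = 36; Σa = 5+4+2+5+6+4+1+3 = 30; disp = 36−30 = 6.

6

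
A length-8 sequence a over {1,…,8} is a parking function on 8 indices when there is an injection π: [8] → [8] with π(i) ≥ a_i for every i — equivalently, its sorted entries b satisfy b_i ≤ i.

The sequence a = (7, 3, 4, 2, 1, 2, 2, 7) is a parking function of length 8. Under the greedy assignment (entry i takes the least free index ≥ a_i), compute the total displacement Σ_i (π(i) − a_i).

8

Σπ(i) = 1+…+8 = 36; Σa = 7+3+4+2+1+2+2+7 = 28; disp = 36−28 = 8.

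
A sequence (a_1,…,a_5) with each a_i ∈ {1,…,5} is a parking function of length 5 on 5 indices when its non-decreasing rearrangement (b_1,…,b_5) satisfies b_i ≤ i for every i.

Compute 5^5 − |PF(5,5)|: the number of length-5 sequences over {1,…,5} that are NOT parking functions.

Count = (6−5)·6^(5−1) = 1 · 1296 = 1296 [KW]
One tuple (2,5,5,5,5) → sorted (2,5,5,5,5): b_1=2>1, not a PF.
5^5 − 1296 = 3125 − 1296 = 1829

1829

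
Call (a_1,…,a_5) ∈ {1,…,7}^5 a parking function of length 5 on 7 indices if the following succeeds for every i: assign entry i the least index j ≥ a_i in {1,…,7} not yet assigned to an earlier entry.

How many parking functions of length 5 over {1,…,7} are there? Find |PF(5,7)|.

Count = (8−5)·8^(5−1) = 3·4096 = 12288
Check (5,7,2,4,5) → sorted (2,4,5,5,7): b_i ≤ 2+i ∀i, a PF.

12288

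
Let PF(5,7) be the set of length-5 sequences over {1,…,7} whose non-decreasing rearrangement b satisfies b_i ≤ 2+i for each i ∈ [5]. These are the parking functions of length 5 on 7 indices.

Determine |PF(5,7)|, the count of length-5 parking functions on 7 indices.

12288

|PF| = 3·8^4 = 3×4096 = 12288 [KW]
One tuple (5,2,1,1,2) → sorted (1,1,2,2,5): b_i ≤ 2+i ∀i, a PF.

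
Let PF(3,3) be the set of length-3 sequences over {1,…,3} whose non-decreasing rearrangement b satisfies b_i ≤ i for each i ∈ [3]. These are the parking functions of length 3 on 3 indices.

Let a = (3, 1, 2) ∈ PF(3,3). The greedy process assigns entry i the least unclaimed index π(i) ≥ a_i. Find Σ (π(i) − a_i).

0

Σπ(i) = 1+…+3 = 6; Σa = 3+1+2 = 6; disp = 6−6 = 0.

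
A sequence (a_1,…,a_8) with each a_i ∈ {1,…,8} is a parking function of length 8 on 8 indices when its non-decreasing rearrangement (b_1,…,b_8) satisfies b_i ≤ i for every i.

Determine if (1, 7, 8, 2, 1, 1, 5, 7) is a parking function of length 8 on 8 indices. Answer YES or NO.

Sorted: b = (1, 1, 1, 2, 5, 7, 7, 8).
  b_1=1 ≤ 1
  b_2=1 ≤ 2
  b_3=1 ≤ 3
  b_4=2 ≤ 4
  b_5=5 ≤ 5
  b_6=7 > 6
  fails at i=6 ⇒ NO

NO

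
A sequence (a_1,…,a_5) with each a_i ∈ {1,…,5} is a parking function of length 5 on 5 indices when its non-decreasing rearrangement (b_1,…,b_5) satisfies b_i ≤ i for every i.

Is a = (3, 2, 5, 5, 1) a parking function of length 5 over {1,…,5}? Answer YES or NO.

NO

Sorted: b = (1, 2, 3, 5, 5).
  b_1=1 ≤ 1
  b_2=2 ≤ 2
  b_3=3 ≤ 3
  b_4=5 > 4
  fails at i=4 ⇒ NO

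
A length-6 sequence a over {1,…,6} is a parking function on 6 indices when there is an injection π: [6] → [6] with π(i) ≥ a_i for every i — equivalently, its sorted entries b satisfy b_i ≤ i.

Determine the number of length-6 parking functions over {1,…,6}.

Count = (7−6)·7^(6−1) = 1·16807 = 16807 [KW]
One tuple (2,1,2,2,5,5) → sorted (1,2,2,2,5,5): b_i ≤ i ∀i, a PF.

16807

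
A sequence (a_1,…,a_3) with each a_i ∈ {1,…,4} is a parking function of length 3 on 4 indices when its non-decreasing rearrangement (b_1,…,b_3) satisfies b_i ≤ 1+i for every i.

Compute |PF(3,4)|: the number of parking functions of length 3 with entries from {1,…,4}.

50

|PF(3,4)| = 2·5^2 = 2×25 = 50
Check (2,4,2) → sorted (2,2,4): b_i ≤ 1+i ∀i, a PF.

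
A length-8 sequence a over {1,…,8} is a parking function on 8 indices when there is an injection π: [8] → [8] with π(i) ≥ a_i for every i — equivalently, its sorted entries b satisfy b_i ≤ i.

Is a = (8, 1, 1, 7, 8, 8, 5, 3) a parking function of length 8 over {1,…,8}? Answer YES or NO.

NO

Rearranged: b = (1, 1, 3, 5, 7, 8, 8, 8).
  b_1=1 ≤ 1
  b_2=1 ≤ 2
  b_3=3 ≤ 3
  b_4=5 > 4
  fails at i=4 ⇒ NO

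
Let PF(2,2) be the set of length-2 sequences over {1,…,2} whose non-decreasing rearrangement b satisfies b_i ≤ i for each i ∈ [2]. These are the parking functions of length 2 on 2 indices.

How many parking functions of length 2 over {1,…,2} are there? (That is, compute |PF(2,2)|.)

3

Count = (2+1−2)·(2+1)^{2−1} = 1×3 = 3
One tuple (1,2) → sorted (1,2): b_i ≤ i ∀i, a PF.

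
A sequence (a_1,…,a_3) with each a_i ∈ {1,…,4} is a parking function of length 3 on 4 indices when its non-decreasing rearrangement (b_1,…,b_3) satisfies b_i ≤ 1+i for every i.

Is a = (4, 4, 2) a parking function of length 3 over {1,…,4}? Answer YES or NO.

Sorted: b = (2, 4, 4).
  b_1=2 ≤ 2
  b_2=4 > 3
  fails at i=2 ⇒ NO

NO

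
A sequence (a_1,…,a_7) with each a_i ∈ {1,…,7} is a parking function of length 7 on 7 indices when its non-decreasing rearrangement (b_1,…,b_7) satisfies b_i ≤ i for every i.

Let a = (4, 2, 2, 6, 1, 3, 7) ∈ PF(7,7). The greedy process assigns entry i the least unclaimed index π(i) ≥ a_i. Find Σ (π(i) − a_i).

3

Σπ = 7·8/2 = 28 (π permutes [7]); Σa = 4+2+2+6+1+3+7 = 25; disp = 28−25 = 3.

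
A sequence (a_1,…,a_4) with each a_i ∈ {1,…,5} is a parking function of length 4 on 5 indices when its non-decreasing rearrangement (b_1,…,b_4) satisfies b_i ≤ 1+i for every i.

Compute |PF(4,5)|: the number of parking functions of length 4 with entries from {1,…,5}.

432

Count = (5+1−4)·(5+1)^{4−1} = 2·216 = 432
Check (2,3,4,5) → sorted (2,3,4,5): b_i ≤ 1+i ∀i, a PF.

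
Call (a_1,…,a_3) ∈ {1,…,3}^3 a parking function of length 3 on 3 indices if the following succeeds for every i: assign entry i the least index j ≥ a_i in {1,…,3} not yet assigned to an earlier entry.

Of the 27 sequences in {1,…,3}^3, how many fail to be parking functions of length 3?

11

Count = 1·4^2 = 1 · 16 = 16 (Konheim–Weiss)
E.g. (3,3,2) → sorted (2,3,3): b_1=2>1, not a PF.
So 27 − 16 = 11 fail.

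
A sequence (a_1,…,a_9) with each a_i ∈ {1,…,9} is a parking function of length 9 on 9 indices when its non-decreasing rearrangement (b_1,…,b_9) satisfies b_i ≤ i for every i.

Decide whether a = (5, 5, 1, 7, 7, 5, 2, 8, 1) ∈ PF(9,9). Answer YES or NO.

Sorted: b = (1, 1, 2, 5, 5, 5, 7, 7, 8).
  b_1=1 ≤ 1
  b_2=1 ≤ 2
  b_3=2 ≤ 3
  b_4=5 > 4
  fails at i=4 ⇒ NO

NO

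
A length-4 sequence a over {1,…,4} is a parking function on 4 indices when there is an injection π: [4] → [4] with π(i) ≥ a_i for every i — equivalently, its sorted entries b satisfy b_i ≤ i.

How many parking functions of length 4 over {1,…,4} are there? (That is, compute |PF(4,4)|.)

125

#PF = 1·5^3 = 1 · 125 = 125
E.g. (3,1,1,4) → sorted (1,1,3,4): b_i ≤ i ∀i, a PF.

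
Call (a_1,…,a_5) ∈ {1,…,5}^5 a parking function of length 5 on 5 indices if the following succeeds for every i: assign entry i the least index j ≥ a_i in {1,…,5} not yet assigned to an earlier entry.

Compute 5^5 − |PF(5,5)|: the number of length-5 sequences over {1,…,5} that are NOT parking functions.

#PF = (5−5+1)·(5+1)^(5−1) = 1 · 1296 = 1296
One tuple (4,5,2,3,3) → sorted (2,3,3,4,5): b_1=2>1, not a PF.
So 3125 − 1296 = 1829 fail.

1829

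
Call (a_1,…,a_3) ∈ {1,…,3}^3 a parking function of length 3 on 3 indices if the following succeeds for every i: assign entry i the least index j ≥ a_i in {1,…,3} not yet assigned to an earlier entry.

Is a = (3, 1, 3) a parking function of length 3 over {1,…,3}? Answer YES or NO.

NO

Rearranged: b = (1, 3, 3).
  b_1=1 ≤ 1
  b_2=3 > 2
  fails at i=2 ⇒ NO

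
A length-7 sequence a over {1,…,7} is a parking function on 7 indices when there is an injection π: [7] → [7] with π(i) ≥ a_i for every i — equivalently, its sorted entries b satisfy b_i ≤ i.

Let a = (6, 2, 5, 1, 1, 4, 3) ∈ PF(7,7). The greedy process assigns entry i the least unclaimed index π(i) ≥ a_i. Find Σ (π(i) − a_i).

Σπ = 7·8/2 = 28 (π permutes [7]); Σa = 6+2+5+1+1+4+3 = 22; disp = 28−22 = 6.

6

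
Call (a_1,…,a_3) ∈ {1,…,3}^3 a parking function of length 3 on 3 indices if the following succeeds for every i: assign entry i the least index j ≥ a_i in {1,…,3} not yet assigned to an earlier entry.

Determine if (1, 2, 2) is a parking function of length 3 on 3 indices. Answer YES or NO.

Order a: b = (1, 2, 2).
  b_1=1 ≤ 1
  b_2=2 ≤ 2
  b_3=2 ≤ 3
All bounds hold ⇒ YES

YES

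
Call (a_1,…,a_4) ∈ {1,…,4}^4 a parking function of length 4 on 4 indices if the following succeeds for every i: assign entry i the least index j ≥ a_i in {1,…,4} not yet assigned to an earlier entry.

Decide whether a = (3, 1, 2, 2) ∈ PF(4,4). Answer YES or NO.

Rearranged: b = (1, 2, 2, 3).
  b_1=1 ≤ 1
  b_2=2 ≤ 2
  b_3=2 ≤ 3
  b_4=3 ≤ 4
All bounds hold ⇒ YES

YES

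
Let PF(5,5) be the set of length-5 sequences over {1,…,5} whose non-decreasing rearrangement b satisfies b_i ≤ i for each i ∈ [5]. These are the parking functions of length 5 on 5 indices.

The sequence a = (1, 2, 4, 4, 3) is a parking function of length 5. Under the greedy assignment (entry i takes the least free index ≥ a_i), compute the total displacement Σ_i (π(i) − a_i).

1

Σπ = 15 ({1..5} each once); Σa = 1+2+4+4+3 = 14; disp = 15−14 = 1.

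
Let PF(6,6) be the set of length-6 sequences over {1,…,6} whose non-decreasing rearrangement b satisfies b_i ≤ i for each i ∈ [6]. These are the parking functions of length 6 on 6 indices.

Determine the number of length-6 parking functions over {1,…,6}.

16807

|PF| = (6−6+1)·(6+1)^(6−1) = 1·16807 = 16807 (Pollak)
E.g. (1,1,2,1,4,3) → sorted (1,1,1,2,3,4): b_i ≤ i ∀i, a PF.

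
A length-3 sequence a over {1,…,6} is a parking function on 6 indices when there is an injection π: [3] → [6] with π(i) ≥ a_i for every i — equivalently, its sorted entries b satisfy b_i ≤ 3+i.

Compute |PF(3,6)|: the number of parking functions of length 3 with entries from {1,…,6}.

|PF(3,6)| = 4·7^2 = 4 · 49 = 196
Check (1,6,1) → sorted (1,1,6): b_i ≤ 3+i ∀i, a PF.

196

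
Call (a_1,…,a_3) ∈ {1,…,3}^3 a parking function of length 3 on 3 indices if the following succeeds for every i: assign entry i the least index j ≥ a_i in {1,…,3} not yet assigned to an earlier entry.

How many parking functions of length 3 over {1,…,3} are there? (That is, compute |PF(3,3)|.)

|PF(3,3)| = (3+1−3)·(3+1)^{3−1} = 1·16 = 16 (Pollak)
Example (3,2,1) → sorted (1,2,3): b_i ≤ i ∀i, a PF.

16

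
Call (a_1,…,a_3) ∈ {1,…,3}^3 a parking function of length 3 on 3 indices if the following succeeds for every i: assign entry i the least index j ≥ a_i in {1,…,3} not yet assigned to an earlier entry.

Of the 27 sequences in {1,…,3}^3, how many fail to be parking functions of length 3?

11

#PF = 1·4^2 = 1×16 = 16 (Pollak)
E.g. (3,2,3) → sorted (2,3,3): b_1=2>1, not a PF.
3^3 − 16 = 27 − 16 = 11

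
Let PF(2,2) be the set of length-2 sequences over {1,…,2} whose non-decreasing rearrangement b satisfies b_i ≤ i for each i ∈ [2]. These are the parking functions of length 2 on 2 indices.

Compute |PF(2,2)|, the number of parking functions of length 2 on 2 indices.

3

Count = (2−2+1)·(2+1)^(2−1) = 1 · 3 = 3 (Pollak)
E.g. (1,1) → sorted (1,1): b_i ≤ i ∀i, a PF.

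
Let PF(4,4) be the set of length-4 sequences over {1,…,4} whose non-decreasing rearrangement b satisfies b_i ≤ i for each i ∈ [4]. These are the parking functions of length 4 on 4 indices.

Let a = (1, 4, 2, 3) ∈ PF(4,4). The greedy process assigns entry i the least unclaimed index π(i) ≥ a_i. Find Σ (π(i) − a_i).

0

Σπ = 10 ({1..4} each once); Σa = 1+4+2+3 = 10; disp = 10−10 = 0.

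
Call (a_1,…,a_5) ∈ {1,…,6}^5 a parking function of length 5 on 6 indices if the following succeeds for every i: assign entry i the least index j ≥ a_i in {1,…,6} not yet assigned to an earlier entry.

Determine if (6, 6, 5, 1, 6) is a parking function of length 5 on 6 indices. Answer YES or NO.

Sorted: b = (1, 5, 6, 6, 6).
  b_1=1 ≤ 2
  b_2=5 > 3
  fails at i=2 ⇒ NO

NO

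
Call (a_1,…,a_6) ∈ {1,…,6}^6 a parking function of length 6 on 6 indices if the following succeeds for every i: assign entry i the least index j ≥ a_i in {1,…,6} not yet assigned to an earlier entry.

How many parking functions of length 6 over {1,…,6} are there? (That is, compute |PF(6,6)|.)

16807

#PF = (6+1−6)·(6+1)^{6−1} = 1 · 16807 = 16807 (Pollak)
One tuple (1,6,4,5,1,3) → sorted (1,1,3,4,5,6): b_i ≤ i ∀i, a PF.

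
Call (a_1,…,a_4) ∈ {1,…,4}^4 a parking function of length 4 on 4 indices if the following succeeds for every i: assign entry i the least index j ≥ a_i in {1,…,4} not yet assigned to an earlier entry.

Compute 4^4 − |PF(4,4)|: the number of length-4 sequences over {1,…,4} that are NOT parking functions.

|PF(4,4)| = 1·5^3 = 1·125 = 125 (Konheim–Weiss)
E.g. (3,3,4,4) → sorted (3,3,4,4): b_1=3>1, not a PF.
Total 256; non-PF = 256−125 = 131

131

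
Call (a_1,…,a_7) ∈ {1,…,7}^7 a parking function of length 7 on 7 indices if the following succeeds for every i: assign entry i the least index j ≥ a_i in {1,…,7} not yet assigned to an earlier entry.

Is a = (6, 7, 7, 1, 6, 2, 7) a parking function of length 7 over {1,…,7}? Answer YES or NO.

NO

Order a: b = (1, 2, 6, 6, 7, 7, 7).
  b_1=1 ≤ 1
  b_2=2 ≤ 2
  b_3=6 > 3
  fails at i=3 ⇒ NO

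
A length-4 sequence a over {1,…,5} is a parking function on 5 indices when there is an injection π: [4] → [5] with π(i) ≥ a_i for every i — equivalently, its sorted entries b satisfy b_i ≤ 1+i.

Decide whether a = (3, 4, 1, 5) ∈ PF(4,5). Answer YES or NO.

YES

Sorted: b = (1, 3, 4, 5).
  b_1=1 ≤ 2
  b_2=3 ≤ 3
  b_3=4 ≤ 4
  b_4=5 ≤ 5
All bounds hold ⇒ YES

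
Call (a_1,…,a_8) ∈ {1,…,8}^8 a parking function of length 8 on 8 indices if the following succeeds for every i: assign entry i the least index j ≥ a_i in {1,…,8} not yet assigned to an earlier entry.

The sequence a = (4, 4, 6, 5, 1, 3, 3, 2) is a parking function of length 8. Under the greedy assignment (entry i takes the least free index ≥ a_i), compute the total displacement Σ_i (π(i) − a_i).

Σπ(i) = 1+…+8 = 36; Σa = 4+4+6+5+1+3+3+2 = 28; disp = 36−28 = 8.

8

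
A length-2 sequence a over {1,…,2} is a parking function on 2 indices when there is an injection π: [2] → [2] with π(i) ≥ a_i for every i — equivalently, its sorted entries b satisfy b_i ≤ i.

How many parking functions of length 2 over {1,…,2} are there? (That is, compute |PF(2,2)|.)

Count = 1·3^1 = 1 · 3 = 3 (Pollak)
One tuple (1,2) → sorted (1,2): b_i ≤ i ∀i, a PF.

3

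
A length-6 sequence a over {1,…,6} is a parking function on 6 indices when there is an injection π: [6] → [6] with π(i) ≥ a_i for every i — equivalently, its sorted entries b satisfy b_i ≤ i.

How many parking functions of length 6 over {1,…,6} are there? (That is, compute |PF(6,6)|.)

16807

|PF(6,6)| = (7−6)·7^(6−1) = 1·16807 = 16807 (Pollak)
One tuple (3,2,3,6,1,1) → sorted (1,1,2,3,3,6): b_i ≤ i ∀i, a PF.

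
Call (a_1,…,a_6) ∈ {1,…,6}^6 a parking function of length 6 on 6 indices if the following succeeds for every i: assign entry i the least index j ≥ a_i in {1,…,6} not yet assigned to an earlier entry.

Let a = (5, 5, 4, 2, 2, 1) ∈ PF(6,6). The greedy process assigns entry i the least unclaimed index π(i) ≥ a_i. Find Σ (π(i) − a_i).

2

Σπ = 6·7/2 = 21 (π permutes [6]); Σa = 5+5+4+2+2+1 = 19; disp = 21−19 = 2.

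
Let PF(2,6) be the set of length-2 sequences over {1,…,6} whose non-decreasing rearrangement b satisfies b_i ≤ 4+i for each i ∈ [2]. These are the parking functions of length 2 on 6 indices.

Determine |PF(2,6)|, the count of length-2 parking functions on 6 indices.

35

Count = (7−2)·7^(2−1) = 5×7 = 35 (Pollak)
Check (3,3) → sorted (3,3): b_i ≤ 4+i ∀i, a PF.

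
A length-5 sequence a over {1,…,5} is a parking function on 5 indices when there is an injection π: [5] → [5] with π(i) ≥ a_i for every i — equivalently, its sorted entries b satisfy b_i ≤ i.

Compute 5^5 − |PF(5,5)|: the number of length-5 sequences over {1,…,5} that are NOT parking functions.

#PF = 1·6^4 = 1·1296 = 1296 (Konheim–Weiss)
Example (5,5,5,5,4) → sorted (4,5,5,5,5): b_1=4>1, not a PF.
5^5 − 1296 = 3125 − 1296 = 1829

1829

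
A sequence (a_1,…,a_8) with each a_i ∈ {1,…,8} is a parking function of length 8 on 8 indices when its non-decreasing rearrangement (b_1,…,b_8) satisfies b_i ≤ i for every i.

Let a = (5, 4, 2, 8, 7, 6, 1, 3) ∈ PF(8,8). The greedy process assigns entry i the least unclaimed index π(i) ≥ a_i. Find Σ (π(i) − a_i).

Σπ(i) = 1+…+8 = 36; Σa = 5+4+2+8+7+6+1+3 = 36; disp = 36−36 = 0.

0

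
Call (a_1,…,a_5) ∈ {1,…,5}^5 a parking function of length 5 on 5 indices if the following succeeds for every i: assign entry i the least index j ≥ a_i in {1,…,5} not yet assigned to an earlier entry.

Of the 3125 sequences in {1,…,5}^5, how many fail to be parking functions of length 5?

#PF = (5+1−5)·(5+1)^{5−1} = 1·1296 = 1296
Check (5,1,5,5,3) → sorted (1,3,5,5,5): b_2=3>2, not a PF.
So 3125 − 1296 = 1829 fail.

1829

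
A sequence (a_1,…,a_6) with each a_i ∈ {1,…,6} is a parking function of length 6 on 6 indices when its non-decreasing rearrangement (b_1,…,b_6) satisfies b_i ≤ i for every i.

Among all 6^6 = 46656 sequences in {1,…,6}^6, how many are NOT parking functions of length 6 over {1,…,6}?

|PF| = (6−6+1)·(6+1)^(6−1) = 1·16807 = 16807
One tuple (5,4,4,4,4,6) → sorted (4,4,4,4,5,6): b_1=4>1, not a PF.
6^6 − 16807 = 46656 − 16807 = 29849

29849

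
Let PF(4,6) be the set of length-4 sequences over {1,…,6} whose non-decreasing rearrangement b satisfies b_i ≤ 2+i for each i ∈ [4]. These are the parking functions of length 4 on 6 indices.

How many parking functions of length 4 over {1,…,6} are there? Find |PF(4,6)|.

|PF(4,6)| = (7−4)·7^(4−1) = 3×343 = 1029 [KW]
One tuple (5,1,5,1) → sorted (1,1,5,5): b_i ≤ 2+i ∀i, a PF.

1029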